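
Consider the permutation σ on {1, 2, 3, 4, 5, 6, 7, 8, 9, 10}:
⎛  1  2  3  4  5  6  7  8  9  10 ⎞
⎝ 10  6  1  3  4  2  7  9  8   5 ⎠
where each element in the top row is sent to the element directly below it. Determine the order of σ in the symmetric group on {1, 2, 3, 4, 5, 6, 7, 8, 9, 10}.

10

Decomposing into disjoint cycles gives cycle lengths 5, 2, 2, 1.
The order of σ is the least common multiple of its cycle lengths: lcm(5, 2, 2) = 10.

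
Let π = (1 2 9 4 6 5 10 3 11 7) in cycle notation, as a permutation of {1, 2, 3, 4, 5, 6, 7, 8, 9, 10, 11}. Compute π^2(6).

10

6 lies in the 10-cycle (1 2 9 4 6 5 10 3 11 7).
Advancing 2 steps from 6: 6 → 5 → 10.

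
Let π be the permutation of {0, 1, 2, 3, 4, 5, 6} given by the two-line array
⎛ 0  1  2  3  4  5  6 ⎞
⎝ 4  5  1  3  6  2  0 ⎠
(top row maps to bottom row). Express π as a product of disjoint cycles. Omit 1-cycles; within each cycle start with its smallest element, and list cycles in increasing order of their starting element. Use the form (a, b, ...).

(0, 4, 6)(1, 5, 2)

From 0: 0 → 4 → 6 → 0, closing the cycle (0, 4, 6).
Repeating from the next unused element and collecting all non-trivial cycles gives (0, 4, 6)(1, 5, 2).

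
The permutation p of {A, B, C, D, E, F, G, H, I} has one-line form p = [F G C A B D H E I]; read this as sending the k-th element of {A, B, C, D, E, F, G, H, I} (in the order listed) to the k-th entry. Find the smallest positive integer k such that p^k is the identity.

Decomposing into disjoint cycles gives cycle lengths 4, 3, 1, 1.
The order of p is the least common multiple of its cycle lengths: lcm(4, 3) = 12.

12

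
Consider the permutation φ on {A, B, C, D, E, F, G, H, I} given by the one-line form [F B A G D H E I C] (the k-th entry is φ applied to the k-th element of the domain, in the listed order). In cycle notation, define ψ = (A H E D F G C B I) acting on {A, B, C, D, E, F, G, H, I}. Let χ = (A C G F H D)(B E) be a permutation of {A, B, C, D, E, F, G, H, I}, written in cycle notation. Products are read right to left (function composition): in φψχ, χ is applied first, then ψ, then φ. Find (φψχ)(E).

(φψχ)(E) = φ(ψ(χ(E))). χ(E) = B, then ψ(B) = I, then φ(I) = C, so the result is C.

C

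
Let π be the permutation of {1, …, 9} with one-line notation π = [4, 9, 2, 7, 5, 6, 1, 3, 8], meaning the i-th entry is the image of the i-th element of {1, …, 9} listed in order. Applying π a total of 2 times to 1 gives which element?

Tracing 1 → 4 → … returns to 1 after 3 steps, so 1 lies in a 3-cycle (1, 4, 7).
Stepping 2 places around the cycle: 1 → 4 → 7.

7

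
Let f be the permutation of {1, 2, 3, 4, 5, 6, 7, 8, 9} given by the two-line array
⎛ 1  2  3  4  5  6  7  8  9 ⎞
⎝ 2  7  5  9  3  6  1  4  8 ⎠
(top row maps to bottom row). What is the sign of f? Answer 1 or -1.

In disjoint-cycle form the cycle lengths are 3, 3, 2, 1.
A cycle is odd iff its length is even; f has 1 even-length cycle, so sgn(f) = (−1)^1 and f is odd.

-1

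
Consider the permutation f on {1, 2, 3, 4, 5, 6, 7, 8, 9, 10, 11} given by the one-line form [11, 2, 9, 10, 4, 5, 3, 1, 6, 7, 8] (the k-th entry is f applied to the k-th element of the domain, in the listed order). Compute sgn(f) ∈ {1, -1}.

1

In disjoint-cycle form the cycle lengths are 7, 3, 1.
A cycle is odd iff its length is even; f has 0 even-length cycles, so sgn(f) = (−1)^0 and f is even.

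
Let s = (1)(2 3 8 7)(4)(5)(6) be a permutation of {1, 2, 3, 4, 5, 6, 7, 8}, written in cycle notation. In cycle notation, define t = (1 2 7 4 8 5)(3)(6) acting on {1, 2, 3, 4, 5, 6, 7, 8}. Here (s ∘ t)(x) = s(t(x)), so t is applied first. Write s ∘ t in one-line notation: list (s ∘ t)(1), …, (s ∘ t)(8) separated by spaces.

(s ∘ t)(x) = s(t(x)). Computing each image: s(t(1)) = s(2) = 3, s(t(2)) = s(7) = 2, s(t(3)) = s(3) = 8, s(t(4)) = s(8) = 7, s(t(5)) = s(1) = 1, s(t(6)) = s(6) = 6, s(t(7)) = s(4) = 4, s(t(8)) = s(5) = 5.
Hence s ∘ t = [3 2 8 7 1 6 4 5].

3 2 8 7 1 6 4 5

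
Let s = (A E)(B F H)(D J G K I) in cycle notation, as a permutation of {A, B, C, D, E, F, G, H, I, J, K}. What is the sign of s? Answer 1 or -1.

The cycle lengths are 5, 3, 2, 1.
A cycle is odd iff its length is even; s has 1 even-length cycle, so sgn(s) = (−1)^1 and s is odd.

-1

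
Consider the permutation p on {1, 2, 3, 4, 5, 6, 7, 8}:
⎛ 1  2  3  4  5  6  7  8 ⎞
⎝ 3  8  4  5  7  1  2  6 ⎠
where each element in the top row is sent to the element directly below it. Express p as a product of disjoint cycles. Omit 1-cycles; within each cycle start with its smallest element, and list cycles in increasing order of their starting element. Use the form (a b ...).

(1 3 4 5 7 2 8 6)

From 1: 1 → 3 → 4 → 5 → 7 → 2 → 8 → 6 → 1, closing the cycle (1 3 4 5 7 2 8 6).
Continuing from each remaining unvisited element yields (1 3 4 5 7 2 8 6).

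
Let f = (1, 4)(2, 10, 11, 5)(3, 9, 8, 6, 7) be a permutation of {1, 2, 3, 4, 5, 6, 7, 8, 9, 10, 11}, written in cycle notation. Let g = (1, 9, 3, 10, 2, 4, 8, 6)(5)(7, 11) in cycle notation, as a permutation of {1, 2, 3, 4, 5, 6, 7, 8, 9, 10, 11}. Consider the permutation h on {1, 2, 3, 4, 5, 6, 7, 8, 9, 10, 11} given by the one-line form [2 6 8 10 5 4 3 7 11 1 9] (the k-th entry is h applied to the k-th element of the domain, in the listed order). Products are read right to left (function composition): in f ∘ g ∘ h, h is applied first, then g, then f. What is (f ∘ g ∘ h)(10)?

8

Apply the permutations in order: h(10) = 1, then g(1) = 9, then f(9) = 8. So (f ∘ g ∘ h)(10) = 8.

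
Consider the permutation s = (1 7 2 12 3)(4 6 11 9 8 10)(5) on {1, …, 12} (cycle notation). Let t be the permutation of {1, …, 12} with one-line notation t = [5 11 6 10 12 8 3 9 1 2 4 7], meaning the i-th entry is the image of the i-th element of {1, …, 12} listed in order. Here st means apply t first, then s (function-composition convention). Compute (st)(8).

8

(st)(8) = s(t(8)). t(8) = 9, then s(9) = 8. So (st)(8) = 8.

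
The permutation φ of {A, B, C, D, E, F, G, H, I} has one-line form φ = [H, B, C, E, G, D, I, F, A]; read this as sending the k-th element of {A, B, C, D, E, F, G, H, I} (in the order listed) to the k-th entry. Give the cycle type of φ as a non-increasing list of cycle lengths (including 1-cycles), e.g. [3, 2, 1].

The disjoint cycles are (A H F D E G I)(B)(C), with lengths 7, 1, 1 in non-increasing order.

[7, 1, 1]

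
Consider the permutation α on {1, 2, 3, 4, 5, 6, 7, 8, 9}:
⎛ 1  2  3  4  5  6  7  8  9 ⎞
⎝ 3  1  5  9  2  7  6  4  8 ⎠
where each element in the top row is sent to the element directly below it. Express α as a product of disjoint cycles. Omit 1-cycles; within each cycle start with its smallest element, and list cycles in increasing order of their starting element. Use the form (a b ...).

From 1: 1 → 3 → 5 → 2 → 1, closing the cycle (1 3 5 2).
Repeating from the next unused element and collecting all non-trivial cycles gives (1 3 5 2)(4 9 8)(6 7).

(1 3 5 2)(4 9 8)(6 7)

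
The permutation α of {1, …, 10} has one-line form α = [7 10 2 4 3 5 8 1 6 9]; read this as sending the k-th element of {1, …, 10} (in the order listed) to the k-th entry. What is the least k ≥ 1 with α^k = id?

Writing α as disjoint cycles, the cycle lengths are 6, 3, 1.
The order of α is the least common multiple of its cycle lengths: lcm(6, 3) = 6.

6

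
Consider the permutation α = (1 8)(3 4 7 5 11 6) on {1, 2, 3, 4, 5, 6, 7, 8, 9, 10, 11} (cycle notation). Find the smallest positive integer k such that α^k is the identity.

The cycle type of α is (6, 2, 1, 1, 1).
Since disjoint cycles commute, ord(α) = lcm(6, 2) = 6.

6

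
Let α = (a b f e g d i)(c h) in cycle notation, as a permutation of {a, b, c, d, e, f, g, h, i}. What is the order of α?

The disjoint cycles have lengths 7, 2.
Since disjoint cycles commute, ord(α) = lcm(7, 2) = 14.

14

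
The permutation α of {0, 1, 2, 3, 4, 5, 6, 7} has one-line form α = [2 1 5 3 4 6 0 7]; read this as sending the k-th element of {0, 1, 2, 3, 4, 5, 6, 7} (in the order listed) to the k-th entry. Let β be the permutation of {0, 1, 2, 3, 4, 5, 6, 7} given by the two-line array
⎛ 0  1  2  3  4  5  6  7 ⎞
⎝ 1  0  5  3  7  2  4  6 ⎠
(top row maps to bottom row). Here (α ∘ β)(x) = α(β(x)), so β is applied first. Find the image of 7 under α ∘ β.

(α ∘ β)(7) = α(β(7)). β(7) = 6, then α(6) = 0. So (α ∘ β)(7) = 0.

0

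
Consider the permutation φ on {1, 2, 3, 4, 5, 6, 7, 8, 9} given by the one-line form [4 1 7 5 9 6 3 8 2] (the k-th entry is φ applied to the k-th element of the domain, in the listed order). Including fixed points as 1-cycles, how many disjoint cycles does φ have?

The cycle decomposition is (1, 4, 5, 9, 2)(3, 7)(6)(8), which has 4 cycles (counting 1-cycles).

4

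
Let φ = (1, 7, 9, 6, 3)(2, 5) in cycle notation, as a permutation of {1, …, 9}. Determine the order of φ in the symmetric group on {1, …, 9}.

The disjoint cycles have lengths 5, 2, 1, 1.
Since disjoint cycles commute, ord(φ) = lcm(5, 2) = 10.

10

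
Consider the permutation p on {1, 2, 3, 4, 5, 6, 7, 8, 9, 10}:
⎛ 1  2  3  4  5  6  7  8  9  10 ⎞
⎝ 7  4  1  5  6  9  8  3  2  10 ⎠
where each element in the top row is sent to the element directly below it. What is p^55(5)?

5

Tracing 5 → 6 → … returns to 5 after 5 steps, so 5 lies in a 5-cycle (2, 4, 5, 6, 9).
Powers repeat with period 5 on this cycle, and 55 mod 5 = 0, so p^55(5) = p^0(5).
So p^55(5) = 5.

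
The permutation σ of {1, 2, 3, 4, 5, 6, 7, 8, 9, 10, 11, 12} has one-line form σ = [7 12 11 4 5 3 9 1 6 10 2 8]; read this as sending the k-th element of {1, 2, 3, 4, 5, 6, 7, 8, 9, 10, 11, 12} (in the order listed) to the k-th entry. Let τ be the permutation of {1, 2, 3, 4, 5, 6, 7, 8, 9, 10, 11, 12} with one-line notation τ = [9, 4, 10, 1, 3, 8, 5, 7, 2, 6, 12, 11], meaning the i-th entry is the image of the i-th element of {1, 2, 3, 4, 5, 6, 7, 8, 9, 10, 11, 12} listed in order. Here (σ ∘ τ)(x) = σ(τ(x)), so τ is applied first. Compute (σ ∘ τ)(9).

12

First apply τ: τ(9) = 2, then σ(2) = 12. Thus (σ ∘ τ)(9) = 12.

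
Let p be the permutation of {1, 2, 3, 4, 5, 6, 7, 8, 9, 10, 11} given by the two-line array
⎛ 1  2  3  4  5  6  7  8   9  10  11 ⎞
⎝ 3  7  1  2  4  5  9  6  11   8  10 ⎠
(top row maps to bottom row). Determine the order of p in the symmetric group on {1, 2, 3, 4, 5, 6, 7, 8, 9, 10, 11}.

18

Writing p as disjoint cycles, the cycle lengths are 9, 2.
The order is lcm(9, 2) = 18.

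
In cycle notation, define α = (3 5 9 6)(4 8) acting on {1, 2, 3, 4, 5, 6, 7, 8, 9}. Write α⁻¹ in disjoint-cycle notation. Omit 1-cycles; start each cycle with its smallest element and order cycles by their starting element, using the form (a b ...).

(3 6 9 5)(4 8)

If α sends a → b within a cycle, α⁻¹ sends b → a; equivalently, reverse each cycle.
After reversing and putting each cycle's least element first, α⁻¹ = (3 6 9 5)(4 8).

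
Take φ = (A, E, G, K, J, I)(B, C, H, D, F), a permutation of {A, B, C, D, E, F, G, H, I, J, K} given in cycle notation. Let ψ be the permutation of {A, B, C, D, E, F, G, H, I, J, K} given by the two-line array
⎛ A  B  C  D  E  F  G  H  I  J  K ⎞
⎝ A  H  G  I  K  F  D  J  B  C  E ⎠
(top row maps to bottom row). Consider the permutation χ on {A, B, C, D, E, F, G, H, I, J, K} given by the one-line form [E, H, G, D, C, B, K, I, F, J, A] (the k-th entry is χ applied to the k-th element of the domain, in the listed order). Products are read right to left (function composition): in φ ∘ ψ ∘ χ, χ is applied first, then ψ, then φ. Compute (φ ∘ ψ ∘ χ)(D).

A

Apply the permutations in order: χ(D) = D, then ψ(D) = I, then φ(I) = A. So (φ ∘ ψ ∘ χ)(D) = A.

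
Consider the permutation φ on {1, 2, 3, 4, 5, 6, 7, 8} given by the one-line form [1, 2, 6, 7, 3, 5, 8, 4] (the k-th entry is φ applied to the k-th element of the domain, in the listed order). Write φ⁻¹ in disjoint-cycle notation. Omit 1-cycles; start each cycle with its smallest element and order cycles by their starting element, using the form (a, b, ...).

(3, 5, 6)(4, 8, 7)

First write φ in disjoint cycles: (3, 6, 5)(4, 7, 8).
Reversing each cycle (and rotating so the smallest element leads) gives φ⁻¹ = (3, 5, 6)(4, 8, 7).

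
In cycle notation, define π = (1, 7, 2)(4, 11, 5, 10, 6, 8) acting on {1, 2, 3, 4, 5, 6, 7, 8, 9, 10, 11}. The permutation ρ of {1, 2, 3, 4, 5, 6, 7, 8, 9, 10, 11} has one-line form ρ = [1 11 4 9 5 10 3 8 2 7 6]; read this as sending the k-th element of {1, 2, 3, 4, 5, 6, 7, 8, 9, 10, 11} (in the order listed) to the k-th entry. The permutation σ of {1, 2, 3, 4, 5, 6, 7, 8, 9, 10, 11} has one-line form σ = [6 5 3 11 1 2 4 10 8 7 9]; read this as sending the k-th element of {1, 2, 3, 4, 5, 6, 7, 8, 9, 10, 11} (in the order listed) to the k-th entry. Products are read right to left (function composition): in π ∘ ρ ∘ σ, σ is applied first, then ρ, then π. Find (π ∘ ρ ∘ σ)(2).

10

Apply the permutations in order: σ(2) = 5, then ρ(5) = 5, then π(5) = 10. So (π ∘ ρ ∘ σ)(2) = 10.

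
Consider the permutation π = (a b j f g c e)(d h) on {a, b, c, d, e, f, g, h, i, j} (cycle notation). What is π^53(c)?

j

c lies in the 7-cycle (a b j f g c e).
Since the cycle has length 7, π^53 acts on it the same as π^4 (53 mod 7 = 4).
Stepping 4 places around the cycle: c → e → a → b → j.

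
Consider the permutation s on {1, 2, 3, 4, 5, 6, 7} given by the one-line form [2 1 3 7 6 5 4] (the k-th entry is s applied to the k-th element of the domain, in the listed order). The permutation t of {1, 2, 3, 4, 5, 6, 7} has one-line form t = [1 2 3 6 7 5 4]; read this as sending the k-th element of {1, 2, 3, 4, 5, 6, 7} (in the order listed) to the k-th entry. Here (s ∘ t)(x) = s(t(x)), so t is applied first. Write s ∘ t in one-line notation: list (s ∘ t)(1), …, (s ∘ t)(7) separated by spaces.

For each element, apply t then s: 1 → 1 → 2; 2 → 2 → 1; 3 → 3 → 3; 4 → 6 → 5; 5 → 7 → 4; 6 → 5 → 6; 7 → 4 → 7.
So s ∘ t in one-line form is 2 1 3 5 4 6 7.

2 1 3 5 4 6 7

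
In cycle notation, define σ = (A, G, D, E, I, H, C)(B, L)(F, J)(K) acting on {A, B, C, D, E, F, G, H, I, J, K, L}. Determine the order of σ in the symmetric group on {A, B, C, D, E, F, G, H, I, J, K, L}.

14

The cycle type of σ is (7, 2, 2, 1).
The order is lcm(7, 2, 2) = 14.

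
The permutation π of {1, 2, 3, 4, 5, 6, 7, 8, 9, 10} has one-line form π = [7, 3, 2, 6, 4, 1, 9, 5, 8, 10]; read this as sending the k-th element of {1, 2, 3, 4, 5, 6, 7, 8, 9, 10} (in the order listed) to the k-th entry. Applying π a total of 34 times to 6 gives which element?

4

Tracing 6 → 1 → … returns to 6 after 7 steps, so 6 lies in a 7-cycle (1, 7, 9, 8, 5, 4, 6).
On a 7-cycle, π^7 is the identity, so π^34 = π^6 there (34 ≡ 6 mod 7).
Advancing 6 steps from 6: 6 → 1 → 7 → 9 → 8 → 5 → 4.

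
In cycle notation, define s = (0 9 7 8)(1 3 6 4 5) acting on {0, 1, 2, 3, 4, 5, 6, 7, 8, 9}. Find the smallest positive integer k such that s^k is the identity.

20

The cycle type of s is (5, 4, 1).
The order of s is the least common multiple of its cycle lengths: lcm(5, 4) = 20.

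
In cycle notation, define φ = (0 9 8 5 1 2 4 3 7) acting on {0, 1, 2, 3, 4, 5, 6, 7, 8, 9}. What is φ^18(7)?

7

7 lies in the 9-cycle (0 9 8 5 1 2 4 3 7).
Since the cycle has length 9, φ^18 acts on it the same as φ^0 (18 mod 9 = 0).
So φ^18(7) = 7.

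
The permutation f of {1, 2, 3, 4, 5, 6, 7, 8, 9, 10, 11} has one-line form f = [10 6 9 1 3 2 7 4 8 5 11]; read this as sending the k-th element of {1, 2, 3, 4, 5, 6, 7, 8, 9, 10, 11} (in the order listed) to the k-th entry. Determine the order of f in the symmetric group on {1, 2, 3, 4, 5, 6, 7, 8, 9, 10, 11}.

14

The disjoint-cycle form of f has cycle lengths 7, 2, 1, 1.
The order of f is the least common multiple of its cycle lengths: lcm(7, 2) = 14.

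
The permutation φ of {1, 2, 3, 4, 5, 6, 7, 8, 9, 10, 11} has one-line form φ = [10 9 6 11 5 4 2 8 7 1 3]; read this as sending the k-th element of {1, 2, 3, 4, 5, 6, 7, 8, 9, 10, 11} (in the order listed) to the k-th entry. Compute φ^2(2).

Tracing 2 → 9 → … returns to 2 after 3 steps, so 2 lies in a 3-cycle (2 9 7).
Stepping 2 places around the cycle: 2 → 9 → 7.

7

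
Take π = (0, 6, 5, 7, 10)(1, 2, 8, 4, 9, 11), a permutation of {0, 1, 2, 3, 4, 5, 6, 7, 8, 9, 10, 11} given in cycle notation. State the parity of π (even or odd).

The cycle lengths are 6, 5, 1.
A cycle is odd iff its length is even; π has 1 even-length cycle, so sgn(π) = (−1)^1 and π is odd.

odd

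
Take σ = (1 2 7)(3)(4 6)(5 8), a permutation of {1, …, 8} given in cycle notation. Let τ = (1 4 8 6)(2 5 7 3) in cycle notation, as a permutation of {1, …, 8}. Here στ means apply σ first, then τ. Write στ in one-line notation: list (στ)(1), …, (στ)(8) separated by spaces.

(στ)(x) = τ(σ(x)). Computing each image: τ(σ(1)) = τ(2) = 5, τ(σ(2)) = τ(7) = 3, τ(σ(3)) = τ(3) = 2, τ(σ(4)) = τ(6) = 1, τ(σ(5)) = τ(8) = 6, τ(σ(6)) = τ(4) = 8, τ(σ(7)) = τ(1) = 4, τ(σ(8)) = τ(5) = 7.
Hence στ = [5 3 2 1 6 8 4 7].

5 3 2 1 6 8 4 7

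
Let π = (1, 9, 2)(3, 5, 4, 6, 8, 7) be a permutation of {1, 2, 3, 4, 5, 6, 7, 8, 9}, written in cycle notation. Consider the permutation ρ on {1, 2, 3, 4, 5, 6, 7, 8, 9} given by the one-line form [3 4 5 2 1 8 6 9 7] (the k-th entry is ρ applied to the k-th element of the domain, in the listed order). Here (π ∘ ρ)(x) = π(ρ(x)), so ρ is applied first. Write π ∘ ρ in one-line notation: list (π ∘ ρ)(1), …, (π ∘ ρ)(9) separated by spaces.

5 6 4 1 9 7 8 2 3

For each element, apply ρ then π: 1 → 3 → 5; 2 → 4 → 6; 3 → 5 → 4; 4 → 2 → 1; 5 → 1 → 9; 6 → 8 → 7; 7 → 6 → 8; 8 → 9 → 2; 9 → 7 → 3.
Collecting the images, π ∘ ρ = [5 6 4 1 9 7 8 2 3].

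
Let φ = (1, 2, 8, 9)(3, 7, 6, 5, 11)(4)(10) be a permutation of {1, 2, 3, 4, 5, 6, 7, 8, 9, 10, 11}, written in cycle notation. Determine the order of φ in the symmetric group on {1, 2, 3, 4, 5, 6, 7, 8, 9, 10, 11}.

The cycle type of φ is (5, 4, 1, 1).
The order is lcm(5, 4) = 20.

20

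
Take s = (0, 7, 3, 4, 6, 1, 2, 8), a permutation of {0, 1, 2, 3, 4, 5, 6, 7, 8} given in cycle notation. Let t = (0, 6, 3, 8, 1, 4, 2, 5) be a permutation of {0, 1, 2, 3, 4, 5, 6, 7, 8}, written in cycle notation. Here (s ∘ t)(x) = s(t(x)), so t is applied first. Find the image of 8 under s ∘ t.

2

t(8) = 1, then s(1) = 2; composing gives (s ∘ t)(8) = 2.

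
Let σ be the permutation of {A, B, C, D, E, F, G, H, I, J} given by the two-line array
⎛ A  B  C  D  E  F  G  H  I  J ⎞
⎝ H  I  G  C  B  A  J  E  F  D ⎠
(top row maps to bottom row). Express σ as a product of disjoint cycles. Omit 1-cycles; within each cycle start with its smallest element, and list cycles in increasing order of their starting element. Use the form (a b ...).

(A H E B I F)(C G J D)

From A: A → H → E → B → I → F → A, closing the cycle (A H E B I F).
Repeating from the next unused element and collecting all non-trivial cycles gives (A H E B I F)(C G J D).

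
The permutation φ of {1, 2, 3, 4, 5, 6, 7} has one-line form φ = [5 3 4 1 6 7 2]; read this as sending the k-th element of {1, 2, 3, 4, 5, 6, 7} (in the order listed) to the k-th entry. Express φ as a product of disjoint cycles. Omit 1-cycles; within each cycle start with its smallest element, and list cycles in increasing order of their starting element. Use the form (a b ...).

From 1: 1 → 5 → 6 → 7 → 2 → 3 → 4 → 1, closing the cycle (1 5 6 7 2 3 4).
Repeating from the next unused element and collecting all non-trivial cycles gives (1 5 6 7 2 3 4).

(1 5 6 7 2 3 4)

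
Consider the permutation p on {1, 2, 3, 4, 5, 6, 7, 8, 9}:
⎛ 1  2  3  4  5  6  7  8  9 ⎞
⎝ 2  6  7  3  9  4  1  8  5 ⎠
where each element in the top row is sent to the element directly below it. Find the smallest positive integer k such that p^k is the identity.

6

Writing p as disjoint cycles, the cycle lengths are 6, 2, 1.
The order of p is the least common multiple of its cycle lengths: lcm(6, 2) = 6.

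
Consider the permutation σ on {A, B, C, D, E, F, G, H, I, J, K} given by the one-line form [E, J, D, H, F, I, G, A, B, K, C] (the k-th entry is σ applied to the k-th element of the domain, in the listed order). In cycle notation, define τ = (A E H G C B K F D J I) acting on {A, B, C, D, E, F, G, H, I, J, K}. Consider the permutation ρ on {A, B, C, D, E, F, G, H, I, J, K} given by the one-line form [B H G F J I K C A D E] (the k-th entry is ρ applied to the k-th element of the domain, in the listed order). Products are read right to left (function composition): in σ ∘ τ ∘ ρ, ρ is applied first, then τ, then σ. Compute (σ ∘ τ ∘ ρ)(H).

J

(σ ∘ τ ∘ ρ)(H) = σ(τ(ρ(H))). ρ(H) = C, then τ(C) = B, then σ(B) = J, so the result is J.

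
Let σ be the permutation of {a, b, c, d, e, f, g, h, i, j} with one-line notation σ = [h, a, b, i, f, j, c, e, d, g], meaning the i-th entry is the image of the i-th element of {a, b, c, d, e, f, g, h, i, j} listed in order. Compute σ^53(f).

Tracing f → j → … returns to f after 8 steps, so f lies in an 8-cycle (a h e f j g c b).
On an 8-cycle, σ^8 is the identity, so σ^53 = σ^5 there (53 ≡ 5 mod 8).
Stepping 5 places around the cycle: f → j → g → c → b → a.

a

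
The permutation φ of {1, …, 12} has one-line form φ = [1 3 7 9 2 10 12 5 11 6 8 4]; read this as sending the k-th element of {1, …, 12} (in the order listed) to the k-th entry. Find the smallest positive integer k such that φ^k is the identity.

18

Decomposing into disjoint cycles gives cycle lengths 9, 2, 1.
Since disjoint cycles commute, ord(φ) = lcm(9, 2) = 18.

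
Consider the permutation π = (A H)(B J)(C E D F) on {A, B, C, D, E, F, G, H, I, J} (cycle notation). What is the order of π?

4

The disjoint cycles have lengths 4, 2, 2, 1, 1.
The order of π is the least common multiple of its cycle lengths: lcm(4, 2, 2) = 4.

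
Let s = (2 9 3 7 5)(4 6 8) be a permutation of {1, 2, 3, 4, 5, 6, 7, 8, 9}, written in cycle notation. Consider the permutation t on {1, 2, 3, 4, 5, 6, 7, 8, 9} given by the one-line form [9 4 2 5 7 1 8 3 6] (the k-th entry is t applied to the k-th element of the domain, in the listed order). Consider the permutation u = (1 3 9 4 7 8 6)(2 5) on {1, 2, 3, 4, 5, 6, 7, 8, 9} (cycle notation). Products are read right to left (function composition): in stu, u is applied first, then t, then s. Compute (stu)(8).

Apply the permutations in order: u(8) = 6, then t(6) = 1, then s(1) = 1. So (stu)(8) = 1.

1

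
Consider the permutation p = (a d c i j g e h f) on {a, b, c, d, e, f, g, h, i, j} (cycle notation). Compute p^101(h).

h lies in the 9-cycle (a d c i j g e h f).
Powers repeat with period 9 on this cycle, and 101 mod 9 = 2, so p^101(h) = p^2(h).
Stepping 2 places around the cycle: h → f → a.

a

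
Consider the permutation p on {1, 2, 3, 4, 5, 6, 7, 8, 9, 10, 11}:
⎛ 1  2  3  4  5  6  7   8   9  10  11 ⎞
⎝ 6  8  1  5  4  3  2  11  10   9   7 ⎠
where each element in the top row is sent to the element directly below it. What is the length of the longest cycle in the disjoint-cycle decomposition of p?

4

Decomposing into disjoint cycles gives (1, 6, 3)(2, 8, 11, 7)(4, 5)(9, 10); the longest has length 4.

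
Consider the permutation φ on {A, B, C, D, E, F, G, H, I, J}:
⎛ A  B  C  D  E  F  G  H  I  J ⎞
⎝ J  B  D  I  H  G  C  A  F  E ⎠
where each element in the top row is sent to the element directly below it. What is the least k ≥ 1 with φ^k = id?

Writing φ as disjoint cycles, the cycle lengths are 5, 4, 1.
The order is lcm(5, 4) = 20.

20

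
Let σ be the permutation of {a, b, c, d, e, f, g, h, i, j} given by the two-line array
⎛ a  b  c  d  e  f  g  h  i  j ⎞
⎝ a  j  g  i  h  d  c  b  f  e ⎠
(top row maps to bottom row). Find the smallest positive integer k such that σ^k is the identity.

Decomposing into disjoint cycles gives cycle lengths 4, 3, 2, 1.
The order of σ is the least common multiple of its cycle lengths: lcm(4, 3, 2) = 12.

12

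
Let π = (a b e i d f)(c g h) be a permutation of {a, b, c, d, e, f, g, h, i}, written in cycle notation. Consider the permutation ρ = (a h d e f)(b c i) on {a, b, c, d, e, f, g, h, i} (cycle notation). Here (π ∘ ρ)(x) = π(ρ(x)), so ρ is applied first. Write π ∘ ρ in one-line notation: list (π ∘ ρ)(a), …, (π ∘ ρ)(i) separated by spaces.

c g d i a b h f e

(π ∘ ρ)(x) = π(ρ(x)). Computing each image: π(ρ(a)) = π(h) = c, π(ρ(b)) = π(c) = g, π(ρ(c)) = π(i) = d, π(ρ(d)) = π(e) = i, π(ρ(e)) = π(f) = a, π(ρ(f)) = π(a) = b, π(ρ(g)) = π(g) = h, π(ρ(h)) = π(d) = f, π(ρ(i)) = π(b) = e.
Hence π ∘ ρ = [c g d i a b h f e].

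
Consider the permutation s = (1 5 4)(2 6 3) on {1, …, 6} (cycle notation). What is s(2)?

6

2 appears in (2 6 3); the next entry (wrapping around) is 6.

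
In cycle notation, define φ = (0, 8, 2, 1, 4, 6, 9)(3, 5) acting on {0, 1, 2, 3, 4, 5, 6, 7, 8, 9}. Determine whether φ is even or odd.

The cycle lengths are 7, 2, 1.
A cycle is odd iff its length is even; φ has 1 even-length cycle, so sgn(φ) = (−1)^1 and φ is odd.

odd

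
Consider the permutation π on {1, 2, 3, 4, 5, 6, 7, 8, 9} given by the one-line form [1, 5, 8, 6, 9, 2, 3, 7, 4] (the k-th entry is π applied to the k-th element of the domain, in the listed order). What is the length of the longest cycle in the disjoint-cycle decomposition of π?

5

Decomposing into disjoint cycles gives (2, 5, 9, 4, 6)(3, 8, 7); the longest has length 5.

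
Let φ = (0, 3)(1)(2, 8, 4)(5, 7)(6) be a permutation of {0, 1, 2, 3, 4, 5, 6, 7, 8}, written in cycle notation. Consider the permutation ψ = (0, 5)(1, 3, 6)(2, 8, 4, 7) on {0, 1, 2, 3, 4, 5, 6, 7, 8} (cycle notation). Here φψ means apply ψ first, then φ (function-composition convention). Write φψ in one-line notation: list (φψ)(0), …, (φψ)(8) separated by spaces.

Chase each element through ψ then φ: 0 → 5 → 7; 1 → 3 → 0; 2 → 8 → 4; 3 → 6 → 6; 4 → 7 → 5; 5 → 0 → 3; 6 → 1 → 1; 7 → 2 → 8; 8 → 4 → 2.
So φψ in one-line form is 7 0 4 6 5 3 1 8 2.

7 0 4 6 5 3 1 8 2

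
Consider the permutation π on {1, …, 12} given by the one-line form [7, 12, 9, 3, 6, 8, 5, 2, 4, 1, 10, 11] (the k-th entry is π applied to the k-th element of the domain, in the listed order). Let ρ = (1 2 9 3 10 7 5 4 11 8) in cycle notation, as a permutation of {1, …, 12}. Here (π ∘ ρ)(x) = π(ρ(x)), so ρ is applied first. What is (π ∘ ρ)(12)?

11

ρ(12) = 12, then π(12) = 11; composing gives (π ∘ ρ)(12) = 11.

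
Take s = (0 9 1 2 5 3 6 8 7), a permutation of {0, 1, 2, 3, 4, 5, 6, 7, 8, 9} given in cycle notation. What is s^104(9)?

9 lies in the 9-cycle (0 9 1 2 5 3 6 8 7).
Since the cycle has length 9, s^104 acts on it the same as s^5 (104 mod 9 = 5).
Advancing 5 steps from 9: 9 → 1 → 2 → 5 → 3 → 6.

6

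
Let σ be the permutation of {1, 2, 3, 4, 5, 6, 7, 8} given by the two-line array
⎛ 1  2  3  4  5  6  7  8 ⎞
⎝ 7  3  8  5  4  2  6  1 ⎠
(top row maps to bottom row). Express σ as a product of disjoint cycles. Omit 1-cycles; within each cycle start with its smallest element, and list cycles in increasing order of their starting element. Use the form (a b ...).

Iterating σ from 1 gives 1 → 7 → 6 → 2 → 3 → 8 → 1; that is the 6-cycle (1 7 6 2 3 8).
Continuing from each remaining unvisited element yields (1 7 6 2 3 8)(4 5).

(1 7 6 2 3 8)(4 5)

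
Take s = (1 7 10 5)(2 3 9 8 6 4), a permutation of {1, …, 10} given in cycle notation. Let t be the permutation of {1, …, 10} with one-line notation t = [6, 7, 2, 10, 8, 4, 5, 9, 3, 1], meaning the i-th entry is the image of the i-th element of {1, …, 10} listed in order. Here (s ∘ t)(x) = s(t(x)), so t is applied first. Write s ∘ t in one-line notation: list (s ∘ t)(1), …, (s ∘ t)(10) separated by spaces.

(s ∘ t)(x) = s(t(x)). Computing each image: s(t(1)) = s(6) = 4, s(t(2)) = s(7) = 10, s(t(3)) = s(2) = 3, s(t(4)) = s(10) = 5, s(t(5)) = s(8) = 6, s(t(6)) = s(4) = 2, s(t(7)) = s(5) = 1, s(t(8)) = s(9) = 8, s(t(9)) = s(3) = 9, s(t(10)) = s(1) = 7.
Hence s ∘ t = [4 10 3 5 6 2 1 8 9 7].

4 10 3 5 6 2 1 8 9 7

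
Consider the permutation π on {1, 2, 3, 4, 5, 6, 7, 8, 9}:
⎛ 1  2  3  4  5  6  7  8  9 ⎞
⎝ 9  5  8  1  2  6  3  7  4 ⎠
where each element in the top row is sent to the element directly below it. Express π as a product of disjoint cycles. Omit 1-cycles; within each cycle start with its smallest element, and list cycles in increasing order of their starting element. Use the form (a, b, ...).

Start at 1 and follow images: 1 → 9 → 4 → 1, giving the cycle (1, 9, 4).
Repeating from the next unused element and collecting all non-trivial cycles gives (1, 9, 4)(2, 5)(3, 8, 7).

(1, 9, 4)(2, 5)(3, 8, 7)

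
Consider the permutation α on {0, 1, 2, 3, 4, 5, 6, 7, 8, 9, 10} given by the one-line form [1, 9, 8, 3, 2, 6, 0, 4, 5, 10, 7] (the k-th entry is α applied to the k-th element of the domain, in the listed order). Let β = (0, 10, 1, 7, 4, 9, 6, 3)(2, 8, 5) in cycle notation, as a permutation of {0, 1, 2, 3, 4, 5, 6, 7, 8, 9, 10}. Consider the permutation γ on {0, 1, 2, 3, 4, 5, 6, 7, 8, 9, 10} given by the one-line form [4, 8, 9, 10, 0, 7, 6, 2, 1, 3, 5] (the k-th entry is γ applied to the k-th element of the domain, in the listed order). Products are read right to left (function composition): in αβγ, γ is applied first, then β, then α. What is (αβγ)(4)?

7

Apply the permutations in order: γ(4) = 0, then β(0) = 10, then α(10) = 7. So (αβγ)(4) = 7.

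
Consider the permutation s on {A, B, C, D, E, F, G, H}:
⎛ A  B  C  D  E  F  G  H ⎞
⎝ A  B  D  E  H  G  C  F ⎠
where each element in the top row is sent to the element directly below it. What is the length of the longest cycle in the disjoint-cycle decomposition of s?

Decomposing into disjoint cycles gives (C D E H F G); the longest has length 6.

6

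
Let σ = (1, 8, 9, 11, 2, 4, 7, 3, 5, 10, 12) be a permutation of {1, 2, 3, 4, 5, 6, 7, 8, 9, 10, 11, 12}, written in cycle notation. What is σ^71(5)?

9

5 lies in the 11-cycle (1, 8, 9, 11, 2, 4, 7, 3, 5, 10, 12).
Powers repeat with period 11 on this cycle, and 71 mod 11 = 5, so σ^71(5) = σ^5(5).
Advancing 5 steps from 5: 5 → 10 → 12 → 1 → 8 → 9.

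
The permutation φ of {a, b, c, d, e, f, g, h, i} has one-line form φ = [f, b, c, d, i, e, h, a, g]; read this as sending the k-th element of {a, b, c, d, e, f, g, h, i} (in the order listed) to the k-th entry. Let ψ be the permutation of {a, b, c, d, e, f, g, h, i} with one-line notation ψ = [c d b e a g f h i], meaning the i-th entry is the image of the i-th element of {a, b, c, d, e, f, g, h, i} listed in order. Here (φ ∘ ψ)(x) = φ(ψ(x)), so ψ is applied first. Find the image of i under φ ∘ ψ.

ψ(i) = i, then φ(i) = g; composing gives (φ ∘ ψ)(i) = g.

g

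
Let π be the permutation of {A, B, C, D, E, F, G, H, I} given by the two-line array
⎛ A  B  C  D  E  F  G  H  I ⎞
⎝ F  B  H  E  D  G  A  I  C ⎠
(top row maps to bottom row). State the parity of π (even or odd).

odd

In disjoint-cycle form the cycle lengths are 3, 3, 2, 1.
A cycle of length ℓ contributes ℓ−1 transpositions, so π is a product of 2 + 2 + 1 = 5 transpositions — odd.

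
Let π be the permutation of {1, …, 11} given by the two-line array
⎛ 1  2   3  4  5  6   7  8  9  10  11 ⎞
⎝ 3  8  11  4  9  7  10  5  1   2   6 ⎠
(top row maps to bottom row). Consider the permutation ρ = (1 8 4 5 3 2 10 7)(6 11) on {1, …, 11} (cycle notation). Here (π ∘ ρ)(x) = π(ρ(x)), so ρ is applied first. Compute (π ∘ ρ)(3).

First apply ρ: ρ(3) = 2, then π(2) = 8. Thus (π ∘ ρ)(3) = 8.

8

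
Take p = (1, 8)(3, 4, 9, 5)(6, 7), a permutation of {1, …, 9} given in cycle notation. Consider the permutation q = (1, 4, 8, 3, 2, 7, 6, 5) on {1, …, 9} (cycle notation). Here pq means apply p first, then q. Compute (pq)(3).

First apply p: p(3) = 4, then q(4) = 8. Thus (pq)(3) = 8.

8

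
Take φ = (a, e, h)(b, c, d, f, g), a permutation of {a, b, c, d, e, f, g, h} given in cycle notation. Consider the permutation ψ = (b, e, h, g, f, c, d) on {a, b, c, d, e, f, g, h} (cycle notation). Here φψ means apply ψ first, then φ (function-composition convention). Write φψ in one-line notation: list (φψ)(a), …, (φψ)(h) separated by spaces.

e h f c a d g b

For each element, apply ψ then φ: a → a → e; b → e → h; c → d → f; d → b → c; e → h → a; f → c → d; g → f → g; h → g → b.
So φψ in one-line form is e h f c a d g b.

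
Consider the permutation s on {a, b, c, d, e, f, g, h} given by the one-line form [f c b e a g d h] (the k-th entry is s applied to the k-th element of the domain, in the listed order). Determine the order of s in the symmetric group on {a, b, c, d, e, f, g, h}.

Writing s as disjoint cycles, the cycle lengths are 5, 2, 1.
The order is lcm(5, 2) = 10.

10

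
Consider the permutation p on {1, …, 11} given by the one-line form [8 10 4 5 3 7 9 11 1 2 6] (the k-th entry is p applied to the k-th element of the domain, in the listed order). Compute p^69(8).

7

Tracing 8 → 11 → … returns to 8 after 6 steps, so 8 lies in a 6-cycle (1 8 11 6 7 9).
On a 6-cycle, p^6 is the identity, so p^69 = p^3 there (69 ≡ 3 mod 6).
Stepping 3 places around the cycle: 8 → 11 → 6 → 7.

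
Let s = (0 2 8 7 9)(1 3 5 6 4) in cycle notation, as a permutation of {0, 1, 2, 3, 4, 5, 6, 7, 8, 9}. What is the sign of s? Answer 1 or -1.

The cycle lengths are 5, 5.
A cycle is odd iff its length is even; s has 0 even-length cycles, so sgn(s) = (−1)^0 and s is even.

1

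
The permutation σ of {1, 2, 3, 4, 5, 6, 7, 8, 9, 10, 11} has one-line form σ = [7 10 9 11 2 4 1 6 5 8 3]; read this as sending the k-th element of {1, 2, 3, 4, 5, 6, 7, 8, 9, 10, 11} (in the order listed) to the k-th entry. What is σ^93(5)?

8

Tracing 5 → 2 → … returns to 5 after 9 steps, so 5 lies in a 9-cycle (2, 10, 8, 6, 4, 11, 3, 9, 5).
Since the cycle has length 9, σ^93 acts on it the same as σ^3 (93 mod 9 = 3).
Advancing 3 steps from 5: 5 → 2 → 10 → 8.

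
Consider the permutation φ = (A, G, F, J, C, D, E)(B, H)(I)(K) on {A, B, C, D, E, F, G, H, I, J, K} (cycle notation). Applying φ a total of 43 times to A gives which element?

G

A lies in the 7-cycle (A, G, F, J, C, D, E).
On a 7-cycle, φ^7 is the identity, so φ^43 = φ^1 there (43 ≡ 1 mod 7).
Advancing 1 step from A: A → G.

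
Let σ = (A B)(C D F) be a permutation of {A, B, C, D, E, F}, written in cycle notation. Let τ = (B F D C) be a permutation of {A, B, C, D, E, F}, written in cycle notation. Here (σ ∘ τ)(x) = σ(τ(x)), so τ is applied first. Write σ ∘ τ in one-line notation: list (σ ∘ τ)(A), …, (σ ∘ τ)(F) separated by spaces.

For each element, apply τ then σ: A → A → B; B → F → C; C → B → A; D → C → D; E → E → E; F → D → F.
Collecting the images, σ ∘ τ = [B C A D E F].

B C A D E F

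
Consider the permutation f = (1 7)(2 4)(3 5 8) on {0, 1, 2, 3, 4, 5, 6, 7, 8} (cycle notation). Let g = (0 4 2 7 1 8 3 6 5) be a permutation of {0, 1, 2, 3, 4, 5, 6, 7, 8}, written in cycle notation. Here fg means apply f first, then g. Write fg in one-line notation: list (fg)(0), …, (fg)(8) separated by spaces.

Chase each element through f then g: 0 → 0 → 4; 1 → 7 → 1; 2 → 4 → 2; 3 → 5 → 0; 4 → 2 → 7; 5 → 8 → 3; 6 → 6 → 5; 7 → 1 → 8; 8 → 3 → 6.
So fg in one-line form is 4 1 2 0 7 3 5 8 6.

4 1 2 0 7 3 5 8 6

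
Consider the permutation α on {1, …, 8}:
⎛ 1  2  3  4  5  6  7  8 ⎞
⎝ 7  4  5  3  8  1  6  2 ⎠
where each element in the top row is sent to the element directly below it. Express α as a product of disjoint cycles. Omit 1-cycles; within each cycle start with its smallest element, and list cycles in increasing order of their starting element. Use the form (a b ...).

(1 7 6)(2 4 3 5 8)

From 1: 1 → 7 → 6 → 1, closing the cycle (1 7 6).
Continuing from each remaining unvisited element yields (1 7 6)(2 4 3 5 8).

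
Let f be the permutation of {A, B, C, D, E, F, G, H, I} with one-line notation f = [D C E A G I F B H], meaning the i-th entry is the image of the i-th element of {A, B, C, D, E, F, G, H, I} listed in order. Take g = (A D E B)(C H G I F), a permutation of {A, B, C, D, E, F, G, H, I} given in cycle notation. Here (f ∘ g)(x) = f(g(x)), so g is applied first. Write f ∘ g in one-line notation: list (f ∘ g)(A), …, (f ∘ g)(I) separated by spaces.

A D B G C E H F I

(f ∘ g)(x) = f(g(x)). Computing each image: f(g(A)) = f(D) = A, f(g(B)) = f(A) = D, f(g(C)) = f(H) = B, f(g(D)) = f(E) = G, f(g(E)) = f(B) = C, f(g(F)) = f(C) = E, f(g(G)) = f(I) = H, f(g(H)) = f(G) = F, f(g(I)) = f(F) = I.
Hence f ∘ g = [A D B G C E H F I].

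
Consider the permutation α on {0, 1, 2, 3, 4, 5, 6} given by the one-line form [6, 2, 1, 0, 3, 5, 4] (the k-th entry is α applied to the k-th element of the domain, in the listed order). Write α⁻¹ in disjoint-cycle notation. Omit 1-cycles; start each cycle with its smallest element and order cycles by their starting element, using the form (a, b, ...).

(0, 3, 4, 6)(1, 2)

The cycle decomposition of α is (0, 6, 4, 3)(1, 2).
Reversing each cycle (and rotating so the smallest element leads) gives α⁻¹ = (0, 3, 4, 6)(1, 2).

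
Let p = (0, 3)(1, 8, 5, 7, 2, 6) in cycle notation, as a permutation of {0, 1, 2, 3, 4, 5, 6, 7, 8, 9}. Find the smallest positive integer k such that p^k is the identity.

The cycle type of p is (6, 2, 1, 1).
The order of p is the least common multiple of its cycle lengths: lcm(6, 2) = 6.

6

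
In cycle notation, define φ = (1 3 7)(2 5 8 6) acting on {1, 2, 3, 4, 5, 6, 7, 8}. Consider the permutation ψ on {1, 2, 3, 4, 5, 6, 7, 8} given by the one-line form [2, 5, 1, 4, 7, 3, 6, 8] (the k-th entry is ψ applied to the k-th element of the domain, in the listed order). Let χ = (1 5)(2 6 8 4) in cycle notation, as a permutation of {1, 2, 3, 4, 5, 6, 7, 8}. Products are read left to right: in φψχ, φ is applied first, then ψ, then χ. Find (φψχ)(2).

Apply the permutations in order: φ(2) = 5, then ψ(5) = 7, then χ(7) = 7. So (φψχ)(2) = 7.

7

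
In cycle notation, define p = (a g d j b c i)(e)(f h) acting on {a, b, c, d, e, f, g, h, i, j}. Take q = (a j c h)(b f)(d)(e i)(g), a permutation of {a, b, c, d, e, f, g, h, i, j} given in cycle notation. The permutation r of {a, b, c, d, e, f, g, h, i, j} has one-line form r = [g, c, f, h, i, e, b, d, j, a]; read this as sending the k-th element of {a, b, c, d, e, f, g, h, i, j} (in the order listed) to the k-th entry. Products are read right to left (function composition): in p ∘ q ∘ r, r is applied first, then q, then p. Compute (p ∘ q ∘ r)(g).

(p ∘ q ∘ r)(g) = p(q(r(g))). r(g) = b, then q(b) = f, then p(f) = h, so the result is h.

h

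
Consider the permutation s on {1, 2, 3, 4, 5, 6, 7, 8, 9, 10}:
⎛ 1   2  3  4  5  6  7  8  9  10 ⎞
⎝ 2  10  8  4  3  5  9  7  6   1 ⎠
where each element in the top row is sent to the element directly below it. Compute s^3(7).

5

Tracing 7 → 9 → … returns to 7 after 6 steps, so 7 lies in a 6-cycle (3, 8, 7, 9, 6, 5).
Advancing 3 steps from 7: 7 → 9 → 6 → 5.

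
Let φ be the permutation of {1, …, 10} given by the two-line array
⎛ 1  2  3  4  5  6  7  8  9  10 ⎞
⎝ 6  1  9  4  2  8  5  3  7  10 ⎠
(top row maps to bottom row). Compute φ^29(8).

2

Tracing 8 → 3 → … returns to 8 after 8 steps, so 8 lies in an 8-cycle (1 6 8 3 9 7 5 2).
Since the cycle has length 8, φ^29 acts on it the same as φ^5 (29 mod 8 = 5).
Stepping 5 places around the cycle: 8 → 3 → 9 → 7 → 5 → 2.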